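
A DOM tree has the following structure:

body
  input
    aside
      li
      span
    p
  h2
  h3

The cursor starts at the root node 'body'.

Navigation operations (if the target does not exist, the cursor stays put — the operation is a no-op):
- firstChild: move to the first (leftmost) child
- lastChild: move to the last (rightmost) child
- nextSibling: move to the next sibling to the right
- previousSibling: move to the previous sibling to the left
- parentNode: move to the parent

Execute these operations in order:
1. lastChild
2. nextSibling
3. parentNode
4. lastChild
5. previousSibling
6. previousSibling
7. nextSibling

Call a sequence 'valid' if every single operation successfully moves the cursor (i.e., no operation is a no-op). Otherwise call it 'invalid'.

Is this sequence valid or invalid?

Answer: invalid

Derivation:
After 1 (lastChild): h3
After 2 (nextSibling): h3 (no-op, stayed)
After 3 (parentNode): body
After 4 (lastChild): h3
After 5 (previousSibling): h2
After 6 (previousSibling): input
After 7 (nextSibling): h2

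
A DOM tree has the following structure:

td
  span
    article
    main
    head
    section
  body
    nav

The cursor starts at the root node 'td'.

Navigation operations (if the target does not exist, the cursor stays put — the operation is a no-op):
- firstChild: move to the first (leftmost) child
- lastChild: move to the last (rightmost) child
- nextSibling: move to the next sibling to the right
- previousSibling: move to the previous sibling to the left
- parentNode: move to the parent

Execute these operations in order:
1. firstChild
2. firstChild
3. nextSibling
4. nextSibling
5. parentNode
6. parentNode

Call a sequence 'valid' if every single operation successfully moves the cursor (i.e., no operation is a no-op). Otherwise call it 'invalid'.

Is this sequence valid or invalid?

After 1 (firstChild): span
After 2 (firstChild): article
After 3 (nextSibling): main
After 4 (nextSibling): head
After 5 (parentNode): span
After 6 (parentNode): td

Answer: valid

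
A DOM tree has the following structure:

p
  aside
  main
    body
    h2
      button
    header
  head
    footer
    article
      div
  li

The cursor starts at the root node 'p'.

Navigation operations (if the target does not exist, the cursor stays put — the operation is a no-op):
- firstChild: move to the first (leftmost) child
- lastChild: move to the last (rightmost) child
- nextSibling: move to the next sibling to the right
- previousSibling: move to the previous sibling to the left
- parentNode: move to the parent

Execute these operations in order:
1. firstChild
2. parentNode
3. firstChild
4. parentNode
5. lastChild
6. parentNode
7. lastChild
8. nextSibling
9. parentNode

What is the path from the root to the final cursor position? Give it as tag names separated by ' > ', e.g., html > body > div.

After 1 (firstChild): aside
After 2 (parentNode): p
After 3 (firstChild): aside
After 4 (parentNode): p
After 5 (lastChild): li
After 6 (parentNode): p
After 7 (lastChild): li
After 8 (nextSibling): li (no-op, stayed)
After 9 (parentNode): p

Answer: p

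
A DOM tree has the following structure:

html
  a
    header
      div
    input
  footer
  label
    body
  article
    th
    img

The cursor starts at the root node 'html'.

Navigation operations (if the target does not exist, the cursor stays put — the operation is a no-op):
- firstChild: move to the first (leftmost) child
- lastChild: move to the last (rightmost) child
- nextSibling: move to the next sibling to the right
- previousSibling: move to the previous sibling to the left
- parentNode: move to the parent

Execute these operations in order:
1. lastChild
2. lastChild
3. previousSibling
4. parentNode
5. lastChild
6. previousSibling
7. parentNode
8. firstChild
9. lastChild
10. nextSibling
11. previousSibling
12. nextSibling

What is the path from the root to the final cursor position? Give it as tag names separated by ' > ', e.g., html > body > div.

After 1 (lastChild): article
After 2 (lastChild): img
After 3 (previousSibling): th
After 4 (parentNode): article
After 5 (lastChild): img
After 6 (previousSibling): th
After 7 (parentNode): article
After 8 (firstChild): th
After 9 (lastChild): th (no-op, stayed)
After 10 (nextSibling): img
After 11 (previousSibling): th
After 12 (nextSibling): img

Answer: html > article > img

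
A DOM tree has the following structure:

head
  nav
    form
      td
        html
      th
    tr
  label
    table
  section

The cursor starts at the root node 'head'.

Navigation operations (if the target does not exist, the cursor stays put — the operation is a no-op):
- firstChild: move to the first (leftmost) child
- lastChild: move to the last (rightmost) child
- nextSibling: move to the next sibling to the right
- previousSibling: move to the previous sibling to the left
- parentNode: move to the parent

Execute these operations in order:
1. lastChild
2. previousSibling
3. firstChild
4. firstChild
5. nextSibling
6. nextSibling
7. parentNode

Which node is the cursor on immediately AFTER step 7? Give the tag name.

After 1 (lastChild): section
After 2 (previousSibling): label
After 3 (firstChild): table
After 4 (firstChild): table (no-op, stayed)
After 5 (nextSibling): table (no-op, stayed)
After 6 (nextSibling): table (no-op, stayed)
After 7 (parentNode): label

Answer: label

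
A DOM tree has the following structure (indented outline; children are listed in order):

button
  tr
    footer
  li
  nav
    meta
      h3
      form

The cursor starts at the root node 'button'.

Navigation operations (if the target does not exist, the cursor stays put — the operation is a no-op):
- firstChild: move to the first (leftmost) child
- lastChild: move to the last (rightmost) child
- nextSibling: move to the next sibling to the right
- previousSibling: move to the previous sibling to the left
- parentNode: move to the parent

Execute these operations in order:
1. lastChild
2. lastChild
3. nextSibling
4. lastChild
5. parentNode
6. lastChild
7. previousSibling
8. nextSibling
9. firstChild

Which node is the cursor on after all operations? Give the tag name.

Answer: form

Derivation:
After 1 (lastChild): nav
After 2 (lastChild): meta
After 3 (nextSibling): meta (no-op, stayed)
After 4 (lastChild): form
After 5 (parentNode): meta
After 6 (lastChild): form
After 7 (previousSibling): h3
After 8 (nextSibling): form
After 9 (firstChild): form (no-op, stayed)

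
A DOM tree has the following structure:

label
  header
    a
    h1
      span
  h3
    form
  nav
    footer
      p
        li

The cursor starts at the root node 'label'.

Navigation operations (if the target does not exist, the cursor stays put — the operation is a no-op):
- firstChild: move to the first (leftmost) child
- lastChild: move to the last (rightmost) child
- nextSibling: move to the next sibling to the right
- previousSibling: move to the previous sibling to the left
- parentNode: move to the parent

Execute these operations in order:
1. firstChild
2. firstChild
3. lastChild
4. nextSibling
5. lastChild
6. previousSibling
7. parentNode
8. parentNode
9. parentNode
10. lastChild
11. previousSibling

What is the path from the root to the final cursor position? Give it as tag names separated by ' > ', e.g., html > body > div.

Answer: label > h3

Derivation:
After 1 (firstChild): header
After 2 (firstChild): a
After 3 (lastChild): a (no-op, stayed)
After 4 (nextSibling): h1
After 5 (lastChild): span
After 6 (previousSibling): span (no-op, stayed)
After 7 (parentNode): h1
After 8 (parentNode): header
After 9 (parentNode): label
After 10 (lastChild): nav
After 11 (previousSibling): h3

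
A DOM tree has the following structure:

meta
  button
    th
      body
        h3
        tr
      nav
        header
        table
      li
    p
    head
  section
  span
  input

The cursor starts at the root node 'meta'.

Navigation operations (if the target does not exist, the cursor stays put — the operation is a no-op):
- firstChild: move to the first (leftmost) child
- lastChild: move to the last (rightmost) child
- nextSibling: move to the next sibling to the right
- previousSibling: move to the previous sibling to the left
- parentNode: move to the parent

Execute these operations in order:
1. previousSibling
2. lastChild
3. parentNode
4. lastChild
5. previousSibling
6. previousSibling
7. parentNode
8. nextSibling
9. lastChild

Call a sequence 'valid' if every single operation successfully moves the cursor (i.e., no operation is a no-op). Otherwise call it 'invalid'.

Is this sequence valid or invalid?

Answer: invalid

Derivation:
After 1 (previousSibling): meta (no-op, stayed)
After 2 (lastChild): input
After 3 (parentNode): meta
After 4 (lastChild): input
After 5 (previousSibling): span
After 6 (previousSibling): section
After 7 (parentNode): meta
After 8 (nextSibling): meta (no-op, stayed)
After 9 (lastChild): input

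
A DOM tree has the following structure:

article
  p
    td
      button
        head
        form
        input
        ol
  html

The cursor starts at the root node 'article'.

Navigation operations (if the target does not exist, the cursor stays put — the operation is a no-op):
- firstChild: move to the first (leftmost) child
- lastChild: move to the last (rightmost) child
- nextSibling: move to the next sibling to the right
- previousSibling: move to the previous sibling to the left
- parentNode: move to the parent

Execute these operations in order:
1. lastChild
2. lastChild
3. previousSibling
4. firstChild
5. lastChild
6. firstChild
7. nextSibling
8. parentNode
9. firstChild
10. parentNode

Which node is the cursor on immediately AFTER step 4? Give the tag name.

Answer: td

Derivation:
After 1 (lastChild): html
After 2 (lastChild): html (no-op, stayed)
After 3 (previousSibling): p
After 4 (firstChild): td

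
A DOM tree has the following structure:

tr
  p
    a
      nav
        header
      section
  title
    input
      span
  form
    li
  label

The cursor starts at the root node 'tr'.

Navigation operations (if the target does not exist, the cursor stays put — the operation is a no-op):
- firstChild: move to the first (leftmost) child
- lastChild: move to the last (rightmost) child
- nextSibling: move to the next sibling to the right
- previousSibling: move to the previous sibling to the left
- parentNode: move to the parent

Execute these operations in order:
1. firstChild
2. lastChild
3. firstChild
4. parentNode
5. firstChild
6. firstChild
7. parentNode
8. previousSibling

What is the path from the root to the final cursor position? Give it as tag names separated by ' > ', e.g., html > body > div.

After 1 (firstChild): p
After 2 (lastChild): a
After 3 (firstChild): nav
After 4 (parentNode): a
After 5 (firstChild): nav
After 6 (firstChild): header
After 7 (parentNode): nav
After 8 (previousSibling): nav (no-op, stayed)

Answer: tr > p > a > nav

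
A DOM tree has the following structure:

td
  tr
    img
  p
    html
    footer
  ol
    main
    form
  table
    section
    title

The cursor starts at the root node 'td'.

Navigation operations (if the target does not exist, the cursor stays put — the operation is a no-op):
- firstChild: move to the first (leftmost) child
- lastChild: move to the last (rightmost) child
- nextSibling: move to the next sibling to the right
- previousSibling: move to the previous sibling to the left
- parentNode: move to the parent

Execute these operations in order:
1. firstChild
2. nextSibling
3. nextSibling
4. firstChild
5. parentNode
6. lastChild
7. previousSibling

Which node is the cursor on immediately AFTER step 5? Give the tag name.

Answer: ol

Derivation:
After 1 (firstChild): tr
After 2 (nextSibling): p
After 3 (nextSibling): ol
After 4 (firstChild): main
After 5 (parentNode): ol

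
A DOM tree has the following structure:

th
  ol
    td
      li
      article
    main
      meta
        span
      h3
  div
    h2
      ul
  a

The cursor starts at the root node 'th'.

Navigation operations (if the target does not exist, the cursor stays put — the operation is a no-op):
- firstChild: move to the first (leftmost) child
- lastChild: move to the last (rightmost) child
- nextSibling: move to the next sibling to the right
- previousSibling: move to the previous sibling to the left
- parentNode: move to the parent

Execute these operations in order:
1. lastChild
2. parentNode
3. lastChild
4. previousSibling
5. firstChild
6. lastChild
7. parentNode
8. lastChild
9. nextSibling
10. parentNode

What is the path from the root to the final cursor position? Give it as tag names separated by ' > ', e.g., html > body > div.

After 1 (lastChild): a
After 2 (parentNode): th
After 3 (lastChild): a
After 4 (previousSibling): div
After 5 (firstChild): h2
After 6 (lastChild): ul
After 7 (parentNode): h2
After 8 (lastChild): ul
After 9 (nextSibling): ul (no-op, stayed)
After 10 (parentNode): h2

Answer: th > div > h2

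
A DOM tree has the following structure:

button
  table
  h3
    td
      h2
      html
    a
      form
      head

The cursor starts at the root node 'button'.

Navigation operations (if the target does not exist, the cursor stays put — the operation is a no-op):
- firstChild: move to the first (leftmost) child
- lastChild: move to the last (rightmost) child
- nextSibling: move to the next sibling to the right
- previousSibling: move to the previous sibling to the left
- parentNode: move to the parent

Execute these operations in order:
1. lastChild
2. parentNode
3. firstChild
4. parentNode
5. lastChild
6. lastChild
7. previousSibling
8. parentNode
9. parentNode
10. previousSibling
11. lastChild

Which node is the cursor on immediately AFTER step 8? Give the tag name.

Answer: h3

Derivation:
After 1 (lastChild): h3
After 2 (parentNode): button
After 3 (firstChild): table
After 4 (parentNode): button
After 5 (lastChild): h3
After 6 (lastChild): a
After 7 (previousSibling): td
After 8 (parentNode): h3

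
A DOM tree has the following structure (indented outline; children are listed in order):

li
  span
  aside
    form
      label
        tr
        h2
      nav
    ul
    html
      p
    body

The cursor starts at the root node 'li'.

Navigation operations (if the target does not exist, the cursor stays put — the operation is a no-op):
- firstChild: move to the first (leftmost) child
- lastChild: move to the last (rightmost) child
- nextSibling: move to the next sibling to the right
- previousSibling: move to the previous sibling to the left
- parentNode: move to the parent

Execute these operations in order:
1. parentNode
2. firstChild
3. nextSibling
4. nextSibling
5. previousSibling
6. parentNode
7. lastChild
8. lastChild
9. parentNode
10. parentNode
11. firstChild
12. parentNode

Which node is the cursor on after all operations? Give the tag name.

After 1 (parentNode): li (no-op, stayed)
After 2 (firstChild): span
After 3 (nextSibling): aside
After 4 (nextSibling): aside (no-op, stayed)
After 5 (previousSibling): span
After 6 (parentNode): li
After 7 (lastChild): aside
After 8 (lastChild): body
After 9 (parentNode): aside
After 10 (parentNode): li
After 11 (firstChild): span
After 12 (parentNode): li

Answer: li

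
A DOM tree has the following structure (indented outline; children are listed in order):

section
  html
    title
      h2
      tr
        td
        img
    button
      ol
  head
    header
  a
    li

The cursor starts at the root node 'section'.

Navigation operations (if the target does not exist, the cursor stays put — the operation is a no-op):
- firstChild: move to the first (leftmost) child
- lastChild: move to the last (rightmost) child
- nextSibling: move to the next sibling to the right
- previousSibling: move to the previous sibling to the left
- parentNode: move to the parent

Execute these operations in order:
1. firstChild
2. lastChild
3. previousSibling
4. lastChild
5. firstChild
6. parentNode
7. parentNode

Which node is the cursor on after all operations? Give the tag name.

After 1 (firstChild): html
After 2 (lastChild): button
After 3 (previousSibling): title
After 4 (lastChild): tr
After 5 (firstChild): td
After 6 (parentNode): tr
After 7 (parentNode): title

Answer: title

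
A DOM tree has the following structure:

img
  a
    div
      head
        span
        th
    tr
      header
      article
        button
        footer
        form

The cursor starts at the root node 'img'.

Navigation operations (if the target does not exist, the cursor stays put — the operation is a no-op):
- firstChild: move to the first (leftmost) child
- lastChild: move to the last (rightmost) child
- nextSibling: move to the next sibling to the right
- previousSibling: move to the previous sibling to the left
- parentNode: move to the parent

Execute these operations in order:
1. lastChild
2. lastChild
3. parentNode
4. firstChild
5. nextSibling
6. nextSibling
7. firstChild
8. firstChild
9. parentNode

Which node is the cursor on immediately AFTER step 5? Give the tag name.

After 1 (lastChild): a
After 2 (lastChild): tr
After 3 (parentNode): a
After 4 (firstChild): div
After 5 (nextSibling): tr

Answer: tr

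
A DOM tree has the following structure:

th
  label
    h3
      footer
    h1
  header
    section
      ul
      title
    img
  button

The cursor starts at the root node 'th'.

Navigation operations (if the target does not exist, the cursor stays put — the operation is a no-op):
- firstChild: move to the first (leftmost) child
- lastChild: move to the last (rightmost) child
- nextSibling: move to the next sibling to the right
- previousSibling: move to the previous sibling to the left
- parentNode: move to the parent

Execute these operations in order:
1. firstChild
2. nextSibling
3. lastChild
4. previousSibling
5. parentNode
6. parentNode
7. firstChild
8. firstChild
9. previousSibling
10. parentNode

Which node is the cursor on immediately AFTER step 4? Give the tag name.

Answer: section

Derivation:
After 1 (firstChild): label
After 2 (nextSibling): header
After 3 (lastChild): img
After 4 (previousSibling): section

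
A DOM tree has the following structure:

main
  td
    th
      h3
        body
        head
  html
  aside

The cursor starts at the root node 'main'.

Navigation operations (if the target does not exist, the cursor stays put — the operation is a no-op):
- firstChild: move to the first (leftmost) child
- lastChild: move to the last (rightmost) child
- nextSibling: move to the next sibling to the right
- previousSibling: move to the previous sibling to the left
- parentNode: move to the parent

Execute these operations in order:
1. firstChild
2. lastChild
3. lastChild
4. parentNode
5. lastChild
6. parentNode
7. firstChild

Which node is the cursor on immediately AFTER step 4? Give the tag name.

Answer: th

Derivation:
After 1 (firstChild): td
After 2 (lastChild): th
After 3 (lastChild): h3
After 4 (parentNode): th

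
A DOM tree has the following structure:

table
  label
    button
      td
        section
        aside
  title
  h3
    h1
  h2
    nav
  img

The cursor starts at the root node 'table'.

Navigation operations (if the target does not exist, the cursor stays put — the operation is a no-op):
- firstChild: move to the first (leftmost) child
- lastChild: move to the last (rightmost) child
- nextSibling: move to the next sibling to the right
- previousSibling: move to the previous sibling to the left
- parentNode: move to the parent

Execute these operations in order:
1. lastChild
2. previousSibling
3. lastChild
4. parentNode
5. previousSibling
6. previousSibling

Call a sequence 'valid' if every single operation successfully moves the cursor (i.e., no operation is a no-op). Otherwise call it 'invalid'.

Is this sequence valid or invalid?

After 1 (lastChild): img
After 2 (previousSibling): h2
After 3 (lastChild): nav
After 4 (parentNode): h2
After 5 (previousSibling): h3
After 6 (previousSibling): title

Answer: valid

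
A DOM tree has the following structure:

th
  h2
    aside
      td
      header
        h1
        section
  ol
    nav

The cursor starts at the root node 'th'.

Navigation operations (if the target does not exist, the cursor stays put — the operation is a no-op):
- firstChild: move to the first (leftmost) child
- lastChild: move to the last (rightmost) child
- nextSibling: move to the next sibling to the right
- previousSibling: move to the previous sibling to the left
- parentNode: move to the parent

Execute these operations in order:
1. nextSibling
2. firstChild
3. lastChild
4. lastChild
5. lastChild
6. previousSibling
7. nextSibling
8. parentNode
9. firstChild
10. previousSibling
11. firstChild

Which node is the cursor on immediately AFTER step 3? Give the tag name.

After 1 (nextSibling): th (no-op, stayed)
After 2 (firstChild): h2
After 3 (lastChild): aside

Answer: aside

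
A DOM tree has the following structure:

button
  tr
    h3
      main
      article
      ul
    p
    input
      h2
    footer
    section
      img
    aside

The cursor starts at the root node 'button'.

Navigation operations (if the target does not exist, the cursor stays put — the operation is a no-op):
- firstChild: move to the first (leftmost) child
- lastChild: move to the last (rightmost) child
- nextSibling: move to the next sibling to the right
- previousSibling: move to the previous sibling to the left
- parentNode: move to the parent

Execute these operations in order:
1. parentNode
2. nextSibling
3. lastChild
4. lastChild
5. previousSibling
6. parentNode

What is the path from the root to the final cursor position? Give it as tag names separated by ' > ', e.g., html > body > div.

After 1 (parentNode): button (no-op, stayed)
After 2 (nextSibling): button (no-op, stayed)
After 3 (lastChild): tr
After 4 (lastChild): aside
After 5 (previousSibling): section
After 6 (parentNode): tr

Answer: button > tr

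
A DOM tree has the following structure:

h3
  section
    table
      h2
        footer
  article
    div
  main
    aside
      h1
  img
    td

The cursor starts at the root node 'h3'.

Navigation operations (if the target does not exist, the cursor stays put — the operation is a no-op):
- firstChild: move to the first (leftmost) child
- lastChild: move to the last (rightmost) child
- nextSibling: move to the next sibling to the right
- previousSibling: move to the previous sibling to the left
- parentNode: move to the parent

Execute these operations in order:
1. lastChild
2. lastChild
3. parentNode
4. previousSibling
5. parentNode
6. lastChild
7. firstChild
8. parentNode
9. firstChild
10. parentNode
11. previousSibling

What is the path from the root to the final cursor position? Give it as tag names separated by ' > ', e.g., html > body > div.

Answer: h3 > main

Derivation:
After 1 (lastChild): img
After 2 (lastChild): td
After 3 (parentNode): img
After 4 (previousSibling): main
After 5 (parentNode): h3
After 6 (lastChild): img
After 7 (firstChild): td
After 8 (parentNode): img
After 9 (firstChild): td
After 10 (parentNode): img
After 11 (previousSibling): main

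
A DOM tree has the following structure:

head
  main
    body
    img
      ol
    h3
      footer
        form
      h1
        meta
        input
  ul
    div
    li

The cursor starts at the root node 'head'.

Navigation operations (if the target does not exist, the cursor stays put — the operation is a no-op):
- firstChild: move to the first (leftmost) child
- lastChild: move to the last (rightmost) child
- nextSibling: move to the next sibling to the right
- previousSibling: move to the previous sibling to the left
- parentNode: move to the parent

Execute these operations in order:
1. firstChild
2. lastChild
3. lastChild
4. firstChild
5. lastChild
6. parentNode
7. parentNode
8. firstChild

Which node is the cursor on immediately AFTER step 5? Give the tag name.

Answer: meta

Derivation:
After 1 (firstChild): main
After 2 (lastChild): h3
After 3 (lastChild): h1
After 4 (firstChild): meta
After 5 (lastChild): meta (no-op, stayed)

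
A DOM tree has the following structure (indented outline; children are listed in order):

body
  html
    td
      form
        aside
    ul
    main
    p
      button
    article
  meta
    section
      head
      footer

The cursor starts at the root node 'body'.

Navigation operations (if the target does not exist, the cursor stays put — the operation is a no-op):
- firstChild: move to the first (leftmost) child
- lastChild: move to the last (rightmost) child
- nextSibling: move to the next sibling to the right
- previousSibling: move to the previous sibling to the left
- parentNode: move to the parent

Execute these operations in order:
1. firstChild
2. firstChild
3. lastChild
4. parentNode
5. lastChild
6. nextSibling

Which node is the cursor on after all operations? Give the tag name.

After 1 (firstChild): html
After 2 (firstChild): td
After 3 (lastChild): form
After 4 (parentNode): td
After 5 (lastChild): form
After 6 (nextSibling): form (no-op, stayed)

Answer: form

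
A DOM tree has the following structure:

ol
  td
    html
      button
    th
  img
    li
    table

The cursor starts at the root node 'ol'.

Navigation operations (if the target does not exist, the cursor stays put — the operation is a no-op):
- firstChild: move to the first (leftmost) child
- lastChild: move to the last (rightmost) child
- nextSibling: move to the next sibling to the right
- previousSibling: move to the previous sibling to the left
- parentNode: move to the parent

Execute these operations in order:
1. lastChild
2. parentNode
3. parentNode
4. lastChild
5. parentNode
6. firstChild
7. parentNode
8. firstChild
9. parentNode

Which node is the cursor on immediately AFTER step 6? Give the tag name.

Answer: td

Derivation:
After 1 (lastChild): img
After 2 (parentNode): ol
After 3 (parentNode): ol (no-op, stayed)
After 4 (lastChild): img
After 5 (parentNode): ol
After 6 (firstChild): td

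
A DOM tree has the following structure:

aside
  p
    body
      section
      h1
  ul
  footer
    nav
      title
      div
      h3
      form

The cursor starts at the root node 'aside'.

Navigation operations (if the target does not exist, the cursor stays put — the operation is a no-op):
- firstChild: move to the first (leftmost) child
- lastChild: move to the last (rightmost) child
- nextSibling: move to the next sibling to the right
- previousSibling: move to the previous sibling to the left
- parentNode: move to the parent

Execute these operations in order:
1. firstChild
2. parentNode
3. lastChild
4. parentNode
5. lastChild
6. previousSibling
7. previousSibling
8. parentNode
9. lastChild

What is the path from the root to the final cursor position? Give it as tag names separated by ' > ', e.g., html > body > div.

After 1 (firstChild): p
After 2 (parentNode): aside
After 3 (lastChild): footer
After 4 (parentNode): aside
After 5 (lastChild): footer
After 6 (previousSibling): ul
After 7 (previousSibling): p
After 8 (parentNode): aside
After 9 (lastChild): footer

Answer: aside > footer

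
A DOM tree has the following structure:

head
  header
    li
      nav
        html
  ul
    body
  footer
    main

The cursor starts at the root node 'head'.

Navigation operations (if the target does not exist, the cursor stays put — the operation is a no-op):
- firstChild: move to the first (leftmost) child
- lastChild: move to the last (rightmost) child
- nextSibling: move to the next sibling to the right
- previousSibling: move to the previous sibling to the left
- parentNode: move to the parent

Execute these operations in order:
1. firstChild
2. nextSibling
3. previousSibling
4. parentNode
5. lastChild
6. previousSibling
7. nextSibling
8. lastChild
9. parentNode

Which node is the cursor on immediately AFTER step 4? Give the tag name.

After 1 (firstChild): header
After 2 (nextSibling): ul
After 3 (previousSibling): header
After 4 (parentNode): head

Answer: head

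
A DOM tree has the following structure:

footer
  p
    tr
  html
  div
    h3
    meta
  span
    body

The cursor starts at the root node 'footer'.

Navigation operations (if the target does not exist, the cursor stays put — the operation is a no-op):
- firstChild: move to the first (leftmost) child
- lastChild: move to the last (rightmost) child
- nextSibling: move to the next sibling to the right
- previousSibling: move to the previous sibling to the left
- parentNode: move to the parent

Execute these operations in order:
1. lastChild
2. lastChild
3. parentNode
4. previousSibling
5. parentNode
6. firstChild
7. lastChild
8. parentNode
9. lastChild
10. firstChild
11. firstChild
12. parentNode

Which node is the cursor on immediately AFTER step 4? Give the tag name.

Answer: div

Derivation:
After 1 (lastChild): span
After 2 (lastChild): body
After 3 (parentNode): span
After 4 (previousSibling): div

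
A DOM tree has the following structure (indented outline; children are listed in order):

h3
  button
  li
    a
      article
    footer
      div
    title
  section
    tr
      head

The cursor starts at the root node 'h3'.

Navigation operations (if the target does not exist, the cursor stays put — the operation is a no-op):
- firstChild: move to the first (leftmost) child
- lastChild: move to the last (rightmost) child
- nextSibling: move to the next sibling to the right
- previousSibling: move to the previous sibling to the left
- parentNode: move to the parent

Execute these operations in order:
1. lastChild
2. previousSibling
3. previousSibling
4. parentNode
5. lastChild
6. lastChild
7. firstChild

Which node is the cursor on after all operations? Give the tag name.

Answer: head

Derivation:
After 1 (lastChild): section
After 2 (previousSibling): li
After 3 (previousSibling): button
After 4 (parentNode): h3
After 5 (lastChild): section
After 6 (lastChild): tr
After 7 (firstChild): head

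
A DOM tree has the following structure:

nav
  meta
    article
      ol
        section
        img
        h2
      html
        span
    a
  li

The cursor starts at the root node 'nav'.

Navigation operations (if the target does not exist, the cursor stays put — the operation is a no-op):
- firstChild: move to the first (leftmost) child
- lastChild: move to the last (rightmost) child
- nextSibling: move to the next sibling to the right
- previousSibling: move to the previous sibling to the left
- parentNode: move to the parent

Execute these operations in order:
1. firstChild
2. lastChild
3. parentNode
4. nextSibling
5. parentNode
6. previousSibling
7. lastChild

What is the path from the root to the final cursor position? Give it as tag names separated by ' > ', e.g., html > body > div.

Answer: nav > li

Derivation:
After 1 (firstChild): meta
After 2 (lastChild): a
After 3 (parentNode): meta
After 4 (nextSibling): li
After 5 (parentNode): nav
After 6 (previousSibling): nav (no-op, stayed)
After 7 (lastChild): li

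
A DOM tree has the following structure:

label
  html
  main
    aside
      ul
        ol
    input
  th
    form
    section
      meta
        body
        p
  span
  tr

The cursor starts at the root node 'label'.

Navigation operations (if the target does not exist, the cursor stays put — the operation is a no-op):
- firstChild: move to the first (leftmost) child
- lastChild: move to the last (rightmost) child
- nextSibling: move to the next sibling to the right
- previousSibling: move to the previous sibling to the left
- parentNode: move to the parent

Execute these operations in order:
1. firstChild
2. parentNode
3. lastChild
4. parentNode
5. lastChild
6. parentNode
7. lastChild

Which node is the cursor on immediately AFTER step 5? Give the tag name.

After 1 (firstChild): html
After 2 (parentNode): label
After 3 (lastChild): tr
After 4 (parentNode): label
After 5 (lastChild): tr

Answer: tr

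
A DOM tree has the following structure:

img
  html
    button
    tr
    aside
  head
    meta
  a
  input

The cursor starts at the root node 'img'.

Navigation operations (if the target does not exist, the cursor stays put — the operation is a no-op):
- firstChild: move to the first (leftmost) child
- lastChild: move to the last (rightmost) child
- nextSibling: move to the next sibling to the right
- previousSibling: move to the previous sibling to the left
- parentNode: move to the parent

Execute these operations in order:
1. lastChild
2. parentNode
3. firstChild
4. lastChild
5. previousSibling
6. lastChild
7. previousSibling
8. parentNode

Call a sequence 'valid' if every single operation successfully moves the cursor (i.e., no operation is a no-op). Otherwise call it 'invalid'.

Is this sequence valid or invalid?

After 1 (lastChild): input
After 2 (parentNode): img
After 3 (firstChild): html
After 4 (lastChild): aside
After 5 (previousSibling): tr
After 6 (lastChild): tr (no-op, stayed)
After 7 (previousSibling): button
After 8 (parentNode): html

Answer: invalid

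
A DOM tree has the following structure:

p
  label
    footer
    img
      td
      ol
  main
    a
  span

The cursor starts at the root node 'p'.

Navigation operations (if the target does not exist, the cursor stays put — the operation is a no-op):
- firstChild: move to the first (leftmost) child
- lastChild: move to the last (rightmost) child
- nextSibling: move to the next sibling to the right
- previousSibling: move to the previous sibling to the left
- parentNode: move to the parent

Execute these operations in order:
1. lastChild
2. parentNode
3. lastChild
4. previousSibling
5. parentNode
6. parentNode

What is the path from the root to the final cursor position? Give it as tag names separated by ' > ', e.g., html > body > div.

After 1 (lastChild): span
After 2 (parentNode): p
After 3 (lastChild): span
After 4 (previousSibling): main
After 5 (parentNode): p
After 6 (parentNode): p (no-op, stayed)

Answer: p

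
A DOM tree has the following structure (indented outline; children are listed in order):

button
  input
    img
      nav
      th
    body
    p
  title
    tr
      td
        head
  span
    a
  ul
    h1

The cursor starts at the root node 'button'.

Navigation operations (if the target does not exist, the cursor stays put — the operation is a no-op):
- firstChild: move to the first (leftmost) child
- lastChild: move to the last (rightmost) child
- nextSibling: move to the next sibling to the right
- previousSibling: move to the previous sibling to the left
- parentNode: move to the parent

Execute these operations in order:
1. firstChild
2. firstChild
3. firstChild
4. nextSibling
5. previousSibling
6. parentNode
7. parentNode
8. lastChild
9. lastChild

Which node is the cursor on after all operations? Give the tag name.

After 1 (firstChild): input
After 2 (firstChild): img
After 3 (firstChild): nav
After 4 (nextSibling): th
After 5 (previousSibling): nav
After 6 (parentNode): img
After 7 (parentNode): input
After 8 (lastChild): p
After 9 (lastChild): p (no-op, stayed)

Answer: p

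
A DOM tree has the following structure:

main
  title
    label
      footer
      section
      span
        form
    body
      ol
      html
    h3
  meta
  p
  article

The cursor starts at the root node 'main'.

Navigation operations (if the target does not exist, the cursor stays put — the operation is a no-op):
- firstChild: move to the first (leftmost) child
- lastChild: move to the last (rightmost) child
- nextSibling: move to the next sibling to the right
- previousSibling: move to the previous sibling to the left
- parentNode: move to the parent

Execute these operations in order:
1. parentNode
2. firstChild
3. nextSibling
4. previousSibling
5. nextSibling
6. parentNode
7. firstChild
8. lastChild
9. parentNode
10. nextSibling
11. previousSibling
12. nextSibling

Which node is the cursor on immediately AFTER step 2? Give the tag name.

After 1 (parentNode): main (no-op, stayed)
After 2 (firstChild): title

Answer: title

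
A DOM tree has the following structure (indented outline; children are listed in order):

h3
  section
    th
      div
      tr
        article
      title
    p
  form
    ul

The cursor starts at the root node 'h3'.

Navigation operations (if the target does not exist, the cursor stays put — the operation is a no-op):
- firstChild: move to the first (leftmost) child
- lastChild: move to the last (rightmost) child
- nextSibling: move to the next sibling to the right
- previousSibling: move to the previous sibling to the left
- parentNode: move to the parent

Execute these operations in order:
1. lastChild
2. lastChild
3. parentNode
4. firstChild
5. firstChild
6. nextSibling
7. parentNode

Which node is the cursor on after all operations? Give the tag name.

After 1 (lastChild): form
After 2 (lastChild): ul
After 3 (parentNode): form
After 4 (firstChild): ul
After 5 (firstChild): ul (no-op, stayed)
After 6 (nextSibling): ul (no-op, stayed)
After 7 (parentNode): form

Answer: form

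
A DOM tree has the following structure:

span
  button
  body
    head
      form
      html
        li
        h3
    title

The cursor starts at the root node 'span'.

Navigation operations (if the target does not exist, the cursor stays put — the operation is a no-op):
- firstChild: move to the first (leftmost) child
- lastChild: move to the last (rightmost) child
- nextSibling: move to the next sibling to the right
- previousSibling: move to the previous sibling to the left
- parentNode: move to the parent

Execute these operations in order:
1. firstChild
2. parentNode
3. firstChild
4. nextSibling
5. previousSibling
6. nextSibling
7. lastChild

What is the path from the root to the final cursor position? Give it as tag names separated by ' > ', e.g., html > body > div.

Answer: span > body > title

Derivation:
After 1 (firstChild): button
After 2 (parentNode): span
After 3 (firstChild): button
After 4 (nextSibling): body
After 5 (previousSibling): button
After 6 (nextSibling): body
After 7 (lastChild): title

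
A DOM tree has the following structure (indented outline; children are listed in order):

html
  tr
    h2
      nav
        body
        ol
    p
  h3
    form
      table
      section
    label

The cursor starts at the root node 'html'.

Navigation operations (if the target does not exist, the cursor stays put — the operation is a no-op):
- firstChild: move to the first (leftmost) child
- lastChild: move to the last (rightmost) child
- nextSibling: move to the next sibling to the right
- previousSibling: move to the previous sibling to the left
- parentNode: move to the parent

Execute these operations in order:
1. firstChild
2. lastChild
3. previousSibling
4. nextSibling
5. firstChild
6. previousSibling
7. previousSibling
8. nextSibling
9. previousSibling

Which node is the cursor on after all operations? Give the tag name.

Answer: h2

Derivation:
After 1 (firstChild): tr
After 2 (lastChild): p
After 3 (previousSibling): h2
After 4 (nextSibling): p
After 5 (firstChild): p (no-op, stayed)
After 6 (previousSibling): h2
After 7 (previousSibling): h2 (no-op, stayed)
After 8 (nextSibling): p
After 9 (previousSibling): h2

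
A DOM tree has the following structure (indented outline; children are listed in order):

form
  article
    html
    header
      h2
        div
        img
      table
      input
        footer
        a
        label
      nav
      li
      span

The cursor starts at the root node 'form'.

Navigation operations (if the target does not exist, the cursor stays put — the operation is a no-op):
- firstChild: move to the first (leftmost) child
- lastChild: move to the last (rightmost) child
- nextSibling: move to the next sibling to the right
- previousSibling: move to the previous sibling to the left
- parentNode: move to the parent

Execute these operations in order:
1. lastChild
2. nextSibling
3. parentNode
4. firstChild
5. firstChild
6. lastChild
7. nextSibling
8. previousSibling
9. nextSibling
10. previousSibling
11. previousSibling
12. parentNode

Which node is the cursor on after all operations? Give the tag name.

After 1 (lastChild): article
After 2 (nextSibling): article (no-op, stayed)
After 3 (parentNode): form
After 4 (firstChild): article
After 5 (firstChild): html
After 6 (lastChild): html (no-op, stayed)
After 7 (nextSibling): header
After 8 (previousSibling): html
After 9 (nextSibling): header
After 10 (previousSibling): html
After 11 (previousSibling): html (no-op, stayed)
After 12 (parentNode): article

Answer: article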